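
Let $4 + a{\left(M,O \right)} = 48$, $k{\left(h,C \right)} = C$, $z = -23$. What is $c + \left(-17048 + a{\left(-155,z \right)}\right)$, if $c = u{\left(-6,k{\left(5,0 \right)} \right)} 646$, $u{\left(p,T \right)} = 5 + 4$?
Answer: $-11190$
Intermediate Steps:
$u{\left(p,T \right)} = 9$
$a{\left(M,O \right)} = 44$ ($a{\left(M,O \right)} = -4 + 48 = 44$)
$c = 5814$ ($c = 9 \cdot 646 = 5814$)
$c + \left(-17048 + a{\left(-155,z \right)}\right) = 5814 + \left(-17048 + 44\right) = 5814 - 17004 = -11190$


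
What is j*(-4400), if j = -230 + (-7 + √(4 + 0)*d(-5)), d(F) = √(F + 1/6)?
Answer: 1042800 - 4400*I*√174/3 ≈ 1.0428e+6 - 19347.0*I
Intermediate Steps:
d(F) = √(⅙ + F) (d(F) = √(F + ⅙) = √(⅙ + F))
j = -237 + I*√174/3 (j = -230 + (-7 + √(4 + 0)*(√(6 + 36*(-5))/6)) = -230 + (-7 + √4*(√(6 - 180)/6)) = -230 + (-7 + 2*(√(-174)/6)) = -230 + (-7 + 2*((I*√174)/6)) = -230 + (-7 + 2*(I*√174/6)) = -230 + (-7 + I*√174/3) = -237 + I*√174/3 ≈ -237.0 + 4.397*I)
j*(-4400) = (-237 + I*√174/3)*(-4400) = 1042800 - 4400*I*√174/3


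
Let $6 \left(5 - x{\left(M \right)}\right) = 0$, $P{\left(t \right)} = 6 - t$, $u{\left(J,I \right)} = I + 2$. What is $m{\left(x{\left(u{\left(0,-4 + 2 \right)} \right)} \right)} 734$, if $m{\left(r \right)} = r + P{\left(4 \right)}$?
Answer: $5138$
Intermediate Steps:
$u{\left(J,I \right)} = 2 + I$
$x{\left(M \right)} = 5$ ($x{\left(M \right)} = 5 - 0 = 5 + 0 = 5$)
$m{\left(r \right)} = 2 + r$ ($m{\left(r \right)} = r + \left(6 - 4\right) = r + 2 = 2 + r$)
$m{\left(x{\left(u{\left(0,-4 + 2 \right)} \right)} \right)} 734 = \left(2 + 5\right) 734 = 7 \cdot 734 = 5138$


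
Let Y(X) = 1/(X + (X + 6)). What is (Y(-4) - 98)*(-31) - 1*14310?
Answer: -22513/2 ≈ -11257.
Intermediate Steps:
Y(X) = 1/(6 + 2*X) (Y(X) = 1/(X + (6 + X)) = 1/(6 + 2*X))
(Y(-4) - 98)*(-31) - 1*14310 = (1/(2*(3 - 4)) - 98)*(-31) - 1*14310 = ((1/2)/(-1) - 98)*(-31) - 14310 = ((1/2)*(-1) - 98)*(-31) - 14310 = (-1/2 - 98)*(-31) - 14310 = -197/2*(-31) - 14310 = 6107/2 - 14310 = -22513/2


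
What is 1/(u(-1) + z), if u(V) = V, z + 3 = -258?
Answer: -1/262 ≈ -0.0038168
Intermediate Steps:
z = -261 (z = -3 - 258 = -261)
1/(u(-1) + z) = 1/(-1 - 261) = 1/(-262) = -1/262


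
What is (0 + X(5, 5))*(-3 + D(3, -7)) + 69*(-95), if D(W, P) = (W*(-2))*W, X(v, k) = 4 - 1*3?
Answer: -6576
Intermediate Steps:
X(v, k) = 1 (X(v, k) = 4 - 3 = 1)
D(W, P) = -2*W² (D(W, P) = (-2*W)*W = -2*W²)
(0 + X(5, 5))*(-3 + D(3, -7)) + 69*(-95) = (0 + 1)*(-3 - 2*3²) + 69*(-95) = 1*(-3 - 2*9) - 6555 = 1*(-3 - 18) - 6555 = 1*(-21) - 6555 = -21 - 6555 = -6576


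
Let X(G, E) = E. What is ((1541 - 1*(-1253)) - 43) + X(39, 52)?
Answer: 2803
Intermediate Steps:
((1541 - 1*(-1253)) - 43) + X(39, 52) = ((1541 - 1*(-1253)) - 43) + 52 = ((1541 + 1253) - 43) + 52 = (2794 - 43) + 52 = 2751 + 52 = 2803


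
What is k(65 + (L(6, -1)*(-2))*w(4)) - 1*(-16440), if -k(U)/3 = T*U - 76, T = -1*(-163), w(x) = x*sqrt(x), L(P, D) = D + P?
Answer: 24003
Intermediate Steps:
w(x) = x**(3/2)
T = 163
k(U) = 228 - 489*U (k(U) = -3*(163*U - 76) = -3*(-76 + 163*U) = 228 - 489*U)
k(65 + (L(6, -1)*(-2))*w(4)) - 1*(-16440) = (228 - 489*(65 + ((-1 + 6)*(-2))*4**(3/2))) - 1*(-16440) = (228 - 489*(65 + (5*(-2))*8)) + 16440 = (228 - 489*(65 - 10*8)) + 16440 = (228 - 489*(65 - 80)) + 16440 = (228 - 489*(-15)) + 16440 = (228 + 7335) + 16440 = 7563 + 16440 = 24003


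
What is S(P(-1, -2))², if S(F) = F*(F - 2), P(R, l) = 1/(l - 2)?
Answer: 81/256 ≈ 0.31641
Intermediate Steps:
P(R, l) = 1/(-2 + l)
S(F) = F*(-2 + F)
S(P(-1, -2))² = ((-2 + 1/(-2 - 2))/(-2 - 2))² = ((-2 + 1/(-4))/(-4))² = (-(-2 - ¼)/4)² = (-¼*(-9/4))² = (9/16)² = 81/256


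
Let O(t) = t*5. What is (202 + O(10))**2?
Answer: 63504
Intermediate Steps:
O(t) = 5*t
(202 + O(10))**2 = (202 + 5*10)**2 = (202 + 50)**2 = 252**2 = 63504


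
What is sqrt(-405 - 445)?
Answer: 5*I*sqrt(34) ≈ 29.155*I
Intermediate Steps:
sqrt(-405 - 445) = sqrt(-850) = 5*I*sqrt(34)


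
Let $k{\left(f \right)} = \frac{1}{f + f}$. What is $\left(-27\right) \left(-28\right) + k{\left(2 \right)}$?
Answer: $\frac{3025}{4} \approx 756.25$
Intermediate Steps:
$k{\left(f \right)} = \frac{1}{2 f}$
$\left(-27\right) \left(-28\right) + k{\left(2 \right)} = \left(-27\right) \left(-28\right) + \frac{1}{2 \cdot 2} = 756 + \frac{1}{2} \cdot \frac{1}{2} = 756 + \frac{1}{4} = \frac{3025}{4}$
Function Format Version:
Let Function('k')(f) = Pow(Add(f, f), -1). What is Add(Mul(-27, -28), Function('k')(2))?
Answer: Rational(3025, 4) ≈ 756.25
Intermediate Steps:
Function('k')(f) = Mul(Rational(1, 2), Pow(f, -1)) (Function('k')(f) = Pow(Mul(2, f), -1) = Mul(Rational(1, 2), Pow(f, -1)))
Add(Mul(-27, -28), Function('k')(2)) = Add(Mul(-27, -28), Mul(Rational(1, 2), Pow(2, -1))) = Add(756, Mul(Rational(1, 2), Rational(1, 2))) = Add(756, Rational(1, 4)) = Rational(3025, 4)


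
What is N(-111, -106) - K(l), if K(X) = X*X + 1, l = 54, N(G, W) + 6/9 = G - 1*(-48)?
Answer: -8942/3 ≈ -2980.7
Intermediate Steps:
N(G, W) = 142/3 + G (N(G, W) = -⅔ + (G - 1*(-48)) = -⅔ + (G + 48) = -⅔ + (48 + G) = 142/3 + G)
K(X) = 1 + X² (K(X) = X² + 1 = 1 + X²)
N(-111, -106) - K(l) = (142/3 - 111) - (1 + 54²) = -191/3 - (1 + 2916) = -191/3 - 1*2917 = -191/3 - 2917 = -8942/3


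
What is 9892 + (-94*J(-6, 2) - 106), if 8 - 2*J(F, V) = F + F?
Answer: 8846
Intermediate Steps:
J(F, V) = 4 - F (J(F, V) = 4 - (F + F)/2 = 4 - F)
9892 + (-94*J(-6, 2) - 106) = 9892 + (-94*(4 - 1*(-6)) - 106) = 9892 + (-94*(4 + 6) - 106) = 9892 + (-94*10 - 106) = 9892 + (-940 - 106) = 9892 - 1046 = 8846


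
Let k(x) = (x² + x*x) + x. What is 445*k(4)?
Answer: 16020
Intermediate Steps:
k(x) = x + 2*x² (k(x) = (x² + x²) + x = 2*x² + x = x + 2*x²)
445*k(4) = 445*(4*(1 + 2*4)) = 445*(4*(1 + 8)) = 445*(4*9) = 445*36 = 16020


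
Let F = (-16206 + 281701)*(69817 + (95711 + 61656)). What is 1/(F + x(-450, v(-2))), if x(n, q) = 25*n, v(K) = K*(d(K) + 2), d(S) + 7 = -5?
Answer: 1/60316204830 ≈ 1.6579e-11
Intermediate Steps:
d(S) = -12 (d(S) = -7 - 5 = -12)
v(K) = -10*K (v(K) = K*(-12 + 2) = K*(-10) = -10*K)
F = 60316216080 (F = 265495*(69817 + 157367) = 265495*227184 = 60316216080)
1/(F + x(-450, v(-2))) = 1/(60316216080 + 25*(-450)) = 1/(60316216080 - 11250) = 1/60316204830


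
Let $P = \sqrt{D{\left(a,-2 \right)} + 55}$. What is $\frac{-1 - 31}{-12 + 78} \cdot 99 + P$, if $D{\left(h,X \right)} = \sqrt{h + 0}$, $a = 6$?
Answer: $-48 + \sqrt{55 + \sqrt{6}} \approx -40.42$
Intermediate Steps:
$D{\left(h,X \right)} = \sqrt{h}$
$P = \sqrt{55 + \sqrt{6}}$ ($P = \sqrt{\sqrt{6} + 55} = \sqrt{55 + \sqrt{6}} \approx 7.5795$)
$\frac{-1 - 31}{-12 + 78} \cdot 99 + P = \frac{-1 - 31}{-12 + 78} \cdot 99 + \sqrt{55 + \sqrt{6}} = - \frac{32}{66} \cdot 99 + \sqrt{55 + \sqrt{6}} = \left(-32\right) \frac{1}{66} \cdot 99 + \sqrt{55 + \sqrt{6}} = \left(- \frac{16}{33}\right) 99 + \sqrt{55 + \sqrt{6}} = -48 + \sqrt{55 + \sqrt{6}}$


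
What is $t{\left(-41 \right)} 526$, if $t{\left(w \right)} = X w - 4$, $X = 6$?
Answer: $-131500$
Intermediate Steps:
$t{\left(w \right)} = -4 + 6 w$ ($t{\left(w \right)} = 6 w - 4 = -4 + 6 w$)
$t{\left(-41 \right)} 526 = \left(-4 + 6 \left(-41\right)\right) 526 = \left(-4 - 246\right) 526 = \left(-250\right) 526 = -131500$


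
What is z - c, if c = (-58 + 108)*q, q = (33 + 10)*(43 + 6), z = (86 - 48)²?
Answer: -103906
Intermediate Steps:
z = 1444 (z = 38² = 1444)
q = 2107 (q = 43*49 = 2107)
c = 105350 (c = (-58 + 108)*2107 = 50*2107 = 105350)
z - c = 1444 - 1*105350 = 1444 - 105350 = -103906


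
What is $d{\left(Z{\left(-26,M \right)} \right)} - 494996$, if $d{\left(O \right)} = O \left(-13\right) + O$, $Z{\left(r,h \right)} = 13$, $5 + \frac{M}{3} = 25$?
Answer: $-495152$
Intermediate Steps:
$M = 60$ ($M = -15 + 3 \cdot 25 = -15 + 75 = 60$)
$d{\left(O \right)} = - 12 O$ ($d{\left(O \right)} = - 13 O + O = - 12 O$)
$d{\left(Z{\left(-26,M \right)} \right)} - 494996 = \left(-12\right) 13 - 494996 = -156 - 494996 = -495152$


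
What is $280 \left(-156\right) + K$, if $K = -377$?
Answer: $-44057$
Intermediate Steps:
$280 \left(-156\right) + K = 280 \left(-156\right) - 377 = -43680 - 377 = -44057$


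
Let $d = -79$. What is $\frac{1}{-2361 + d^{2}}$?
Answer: $\frac{1}{3880} \approx 0.00025773$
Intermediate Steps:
$\frac{1}{-2361 + d^{2}} = \frac{1}{-2361 + \left(-79\right)^{2}} = \frac{1}{-2361 + 6241} = \frac{1}{3880}$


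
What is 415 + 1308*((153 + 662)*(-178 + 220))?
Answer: 44773255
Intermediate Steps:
415 + 1308*((153 + 662)*(-178 + 220)) = 415 + 1308*(815*42) = 415 + 1308*34230 = 415 + 44772840 = 44773255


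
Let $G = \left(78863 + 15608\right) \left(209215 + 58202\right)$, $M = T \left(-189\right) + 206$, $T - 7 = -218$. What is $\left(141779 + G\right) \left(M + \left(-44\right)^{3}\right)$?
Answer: $-1139349259395414$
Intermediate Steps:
$T = -211$ ($T = 7 - 218 = -211$)
$M = 40085$ ($M = \left(-211\right) \left(-189\right) + 206 = 39879 + 206 = 40085$)
$G = 25263151407$ ($G = 94471 \cdot 267417 = 25263151407$)
$\left(141779 + G\right) \left(M + \left(-44\right)^{3}\right) = \left(141779 + 25263151407\right) \left(40085 + \left(-44\right)^{3}\right) = 25263293186 \left(40085 - 85184\right) = 25263293186 \left(-45099\right) = -1139349259395414$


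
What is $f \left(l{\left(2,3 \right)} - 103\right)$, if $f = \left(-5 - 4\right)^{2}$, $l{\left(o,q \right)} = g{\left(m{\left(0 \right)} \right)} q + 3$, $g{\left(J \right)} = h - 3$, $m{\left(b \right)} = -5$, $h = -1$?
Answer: $-9072$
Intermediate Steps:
$g{\left(J \right)} = -4$ ($g{\left(J \right)} = -1 - 3 = -4$)
$l{\left(o,q \right)} = 3 - 4 q$ ($l{\left(o,q \right)} = - 4 q + 3 = 3 - 4 q$)
$f = 81$ ($f = \left(-9\right)^{2} = 81$)
$f \left(l{\left(2,3 \right)} - 103\right) = 81 \left(\left(3 - 12\right) - 103\right) = 81 \left(-9 - 103\right) = 81 \left(-112\right) = -9072$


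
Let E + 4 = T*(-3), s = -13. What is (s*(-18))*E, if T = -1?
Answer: -234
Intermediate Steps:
E = -1 (E = -4 - 1*(-3) = -4 + 3 = -1)
(s*(-18))*E = -13*(-18)*(-1) = 234*(-1) = -234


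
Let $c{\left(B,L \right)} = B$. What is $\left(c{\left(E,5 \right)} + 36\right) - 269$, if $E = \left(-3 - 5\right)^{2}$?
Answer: $-169$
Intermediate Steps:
$E = 64$ ($E = \left(-8\right)^{2} = 64$)
$\left(c{\left(E,5 \right)} + 36\right) - 269 = \left(64 + 36\right) - 269 = 100 - 269 = -169$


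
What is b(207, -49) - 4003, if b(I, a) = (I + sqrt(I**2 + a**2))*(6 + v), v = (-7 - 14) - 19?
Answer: -11041 - 170*sqrt(1810) ≈ -18274.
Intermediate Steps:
v = -40 (v = -21 - 19 = -40)
b(I, a) = -34*I - 34*sqrt(I**2 + a**2) (b(I, a) = (I + sqrt(I**2 + a**2))*(6 - 40) = (I + sqrt(I**2 + a**2))*(-34) = -34*I - 34*sqrt(I**2 + a**2))
b(207, -49) - 4003 = (-34*207 - 34*sqrt(207**2 + (-49)**2)) - 4003 = (-7038 - 34*sqrt(42849 + 2401)) - 4003 = (-7038 - 170*sqrt(1810)) - 4003 = -11041 - 170*sqrt(1810)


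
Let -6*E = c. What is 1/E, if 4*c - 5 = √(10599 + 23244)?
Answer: 60/16909 - 12*√33843/16909 ≈ -0.12701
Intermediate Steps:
c = 5/4 + √33843/4 (c = 5/4 + √(10599 + 23244)/4 = 5/4 + √33843/4 ≈ 47.241)
E = -5/24 - √33843/24 (E = -(5/4 + √33843/4)/6 = -5/24 - √33843/24 ≈ -7.8735)
1/E = 1/(-5/24 - √33843/24)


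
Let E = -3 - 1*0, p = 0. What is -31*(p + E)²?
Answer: -279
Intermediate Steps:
E = -3 (E = -3 + 0 = -3)
-31*(p + E)² = -31*(0 - 3)² = -31*(-3)² = -31*9 = -279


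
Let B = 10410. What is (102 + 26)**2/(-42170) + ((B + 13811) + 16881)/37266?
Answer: 280676299/392876805 ≈ 0.71441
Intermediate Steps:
(102 + 26)**2/(-42170) + ((B + 13811) + 16881)/37266 = (102 + 26)**2/(-42170) + ((10410 + 13811) + 16881)/37266 = 128**2*(-1/42170) + (24221 + 16881)*(1/37266) = 16384*(-1/42170) + 41102*(1/37266) = -8192/21085 + 20551/18633 = 280676299/392876805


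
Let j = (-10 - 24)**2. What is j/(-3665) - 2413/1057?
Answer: -10065537/3873905 ≈ -2.5983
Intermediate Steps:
j = 1156 (j = (-34)**2 = 1156)
j/(-3665) - 2413/1057 = 1156/(-3665) - 2413/1057 = 1156*(-1/3665) - 2413*1/1057 = -1156/3665 - 2413/1057 = -10065537/3873905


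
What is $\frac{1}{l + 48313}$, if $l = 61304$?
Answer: $\frac{1}{109617} \approx 9.1227 \cdot 10^{-6}$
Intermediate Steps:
$\frac{1}{l + 48313} = \frac{1}{61304 + 48313} = \frac{1}{109617}$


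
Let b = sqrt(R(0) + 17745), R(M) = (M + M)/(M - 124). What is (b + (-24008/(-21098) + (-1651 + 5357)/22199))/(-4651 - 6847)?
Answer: -152785695/1346285015999 - 13*sqrt(105)/11498 ≈ -0.011699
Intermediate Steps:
R(M) = 2*M/(-124 + M) (R(M) = (2*M)/(-124 + M) = 2*M/(-124 + M))
b = 13*sqrt(105) (b = sqrt(2*0/(-124 + 0) + 17745) = sqrt(2*0/(-124) + 17745) = sqrt(2*0*(-1/124) + 17745) = sqrt(0 + 17745) = sqrt(17745) = 13*sqrt(105) ≈ 133.21)
(b + (-24008/(-21098) + (-1651 + 5357)/22199))/(-4651 - 6847) = (13*sqrt(105) + (-24008/(-21098) + (-1651 + 5357)/22199))/(-4651 - 6847) = (13*sqrt(105) + (-24008*(-1/21098) + 3706*(1/22199)))/(-11498) = (13*sqrt(105) + (12004/10549 + 3706/22199))*(-1/11498) = (13*sqrt(105) + 305571390/234177251)*(-1/11498) = (305571390/234177251 + 13*sqrt(105))*(-1/11498) = -152785695/1346285015999 - 13*sqrt(105)/11498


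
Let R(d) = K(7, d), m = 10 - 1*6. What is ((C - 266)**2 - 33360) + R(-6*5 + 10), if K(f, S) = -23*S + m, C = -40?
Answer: 60740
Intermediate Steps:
m = 4 (m = 10 - 6 = 4)
K(f, S) = 4 - 23*S (K(f, S) = -23*S + 4 = 4 - 23*S)
R(d) = 4 - 23*d
((C - 266)**2 - 33360) + R(-6*5 + 10) = ((-40 - 266)**2 - 33360) + (4 - 23*(-6*5 + 10)) = ((-306)**2 - 33360) + (4 - 23*(-30 + 10)) = (93636 - 33360) + (4 - 23*(-20)) = 60276 + (4 + 460) = 60276 + 464 = 60740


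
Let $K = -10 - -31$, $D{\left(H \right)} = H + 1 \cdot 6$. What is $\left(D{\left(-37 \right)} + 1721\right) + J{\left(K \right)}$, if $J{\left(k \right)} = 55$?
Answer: $1745$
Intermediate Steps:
$D{\left(H \right)} = 6 + H$ ($D{\left(H \right)} = H + 6 = 6 + H$)
$K = 21$ ($K = -10 + 31 = 21$)
$\left(D{\left(-37 \right)} + 1721\right) + J{\left(K \right)} = \left(\left(6 - 37\right) + 1721\right) + 55 = \left(-31 + 1721\right) + 55 = 1690 + 55 = 1745$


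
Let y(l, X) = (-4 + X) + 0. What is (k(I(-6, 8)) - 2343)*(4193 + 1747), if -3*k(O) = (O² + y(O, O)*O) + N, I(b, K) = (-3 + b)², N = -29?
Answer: -39200040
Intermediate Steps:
y(l, X) = -4 + X
k(O) = 29/3 - O²/3 - O*(-4 + O)/3 (k(O) = -((O² + (-4 + O)*O) - 29)/3 = -((O² + O*(-4 + O)) - 29)/3 = -(-29 + O² + O*(-4 + O))/3 = 29/3 - O²/3 - O*(-4 + O)/3)
(k(I(-6, 8)) - 2343)*(4193 + 1747) = ((29/3 - (-3 - 6)⁴/3 - (-3 - 6)²*(-4 + (-3 - 6)²)/3) - 2343)*(4193 + 1747) = ((29/3 - ((-9)²)²/3 - ⅓*(-9)²*(-4 + (-9)²)) - 2343)*5940 = ((29/3 - ⅓*81² - ⅓*81*(-4 + 81)) - 2343)*5940 = ((29/3 - ⅓*6561 - ⅓*81*77) - 2343)*5940 = ((29/3 - 2187 - 2079) - 2343)*5940 = (-12769/3 - 2343)*5940 = -19798/3*5940 = -39200040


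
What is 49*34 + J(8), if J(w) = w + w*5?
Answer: 1714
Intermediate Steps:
J(w) = 6*w (J(w) = w + 5*w = 6*w)
49*34 + J(8) = 49*34 + 6*8 = 1666 + 48 = 1714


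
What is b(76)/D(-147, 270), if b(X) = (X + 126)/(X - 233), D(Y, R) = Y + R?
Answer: -202/19311 ≈ -0.010460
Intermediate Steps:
D(Y, R) = R + Y
b(X) = (126 + X)/(-233 + X)
b(76)/D(-147, 270) = ((126 + 76)/(-233 + 76))/(270 - 147) = (202/(-157))/123 = -1/157*202*(1/123) = -202/157*1/123 = -202/19311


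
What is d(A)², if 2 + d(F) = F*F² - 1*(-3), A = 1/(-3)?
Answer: 676/729 ≈ 0.92730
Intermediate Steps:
A = -⅓ ≈ -0.33333
d(F) = 1 + F³ (d(F) = -2 + (F*F² - 1*(-3)) = -2 + (F³ + 3) = -2 + (3 + F³) = 1 + F³)
d(A)² = (1 + (-⅓)³)² = (1 - 1/27)² = (26/27)² = 676/729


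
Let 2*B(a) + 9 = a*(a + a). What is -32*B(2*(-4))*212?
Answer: -403648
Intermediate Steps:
B(a) = -9/2 + a² (B(a) = -9/2 + (a*(a + a))/2 = -9/2 + (a*(2*a))/2 = -9/2 + (2*a²)/2 = -9/2 + a²)
-32*B(2*(-4))*212 = -32*(-9/2 + (2*(-4))²)*212 = -32*(-9/2 + (-8)²)*212 = -32*(-9/2 + 64)*212 = -32*119/2*212 = -1904*212 = -403648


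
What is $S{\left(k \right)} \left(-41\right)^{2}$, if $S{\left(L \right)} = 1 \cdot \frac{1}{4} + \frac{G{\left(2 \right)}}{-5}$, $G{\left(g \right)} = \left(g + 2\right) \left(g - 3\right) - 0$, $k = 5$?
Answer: $\frac{35301}{20} \approx 1765.1$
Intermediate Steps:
$G{\left(g \right)} = \left(-3 + g\right) \left(2 + g\right)$ ($G{\left(g \right)} = \left(2 + g\right) \left(-3 + g\right) + 0 = \left(-3 + g\right) \left(2 + g\right) + 0 = \left(-3 + g\right) \left(2 + g\right)$)
$S{\left(L \right)} = \frac{21}{20}$ ($S{\left(L \right)} = 1 \cdot \frac{1}{4} + \frac{-6 + 2^{2} - 2}{-5} = 1 \cdot \frac{1}{4} + \left(-6 + 4 - 2\right) \left(- \frac{1}{5}\right) = \frac{1}{4} - - \frac{4}{5} = \frac{1}{4} + \frac{4}{5} = \frac{21}{20}$)
$S{\left(k \right)} \left(-41\right)^{2} = \frac{21 \left(-41\right)^{2}}{20} = \frac{21}{20} \cdot 1681 = \frac{35301}{20}$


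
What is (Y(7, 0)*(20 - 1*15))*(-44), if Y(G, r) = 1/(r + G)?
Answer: -220/7 ≈ -31.429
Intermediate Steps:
Y(G, r) = 1/(G + r)
(Y(7, 0)*(20 - 1*15))*(-44) = ((20 - 1*15)/(7 + 0))*(-44) = ((20 - 15)/7)*(-44) = ((⅐)*5)*(-44) = (5/7)*(-44) = -220/7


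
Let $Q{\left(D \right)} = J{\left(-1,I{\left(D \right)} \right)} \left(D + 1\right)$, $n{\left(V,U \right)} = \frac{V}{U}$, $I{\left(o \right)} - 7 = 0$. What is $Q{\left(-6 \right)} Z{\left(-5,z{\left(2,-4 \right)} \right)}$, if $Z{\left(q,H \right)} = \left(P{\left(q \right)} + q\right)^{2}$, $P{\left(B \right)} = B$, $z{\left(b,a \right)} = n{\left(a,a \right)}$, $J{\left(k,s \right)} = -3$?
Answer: $1500$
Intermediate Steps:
$I{\left(o \right)} = 7$ ($I{\left(o \right)} = 7 + 0 = 7$)
$z{\left(b,a \right)} = 1$ ($z{\left(b,a \right)} = \frac{a}{a} = 1$)
$Q{\left(D \right)} = -3 - 3 D$ ($Q{\left(D \right)} = - 3 \left(D + 1\right) = - 3 \left(1 + D\right) = -3 - 3 D$)
$Z{\left(q,H \right)} = 4 q^{2}$ ($Z{\left(q,H \right)} = \left(q + q\right)^{2} = \left(2 q\right)^{2} = 4 q^{2}$)
$Q{\left(-6 \right)} Z{\left(-5,z{\left(2,-4 \right)} \right)} = \left(-3 - -18\right) 4 \left(-5\right)^{2} = \left(-3 + 18\right) 4 \cdot 25 = 15 \cdot 100 = 1500$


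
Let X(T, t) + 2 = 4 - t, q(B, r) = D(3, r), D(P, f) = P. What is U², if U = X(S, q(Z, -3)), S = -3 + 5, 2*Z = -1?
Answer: 1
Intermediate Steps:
Z = -½ (Z = (½)*(-1) = -½ ≈ -0.50000)
q(B, r) = 3
S = 2
X(T, t) = 2 - t (X(T, t) = -2 + (4 - t) = 2 - t)
U = -1 (U = 2 - 1*3 = 2 - 3 = -1)
U² = (-1)² = 1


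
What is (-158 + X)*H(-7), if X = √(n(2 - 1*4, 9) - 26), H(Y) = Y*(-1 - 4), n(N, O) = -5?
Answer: -5530 + 35*I*√31 ≈ -5530.0 + 194.87*I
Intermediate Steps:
H(Y) = -5*Y (H(Y) = Y*(-5) = -5*Y)
X = I*√31 (X = √(-5 - 26) = √(-31) = I*√31 ≈ 5.5678*I)
(-158 + X)*H(-7) = (-158 + I*√31)*(-5*(-7)) = (-158 + I*√31)*35 = -5530 + 35*I*√31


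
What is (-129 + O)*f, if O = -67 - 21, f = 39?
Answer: -8463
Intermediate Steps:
O = -88
(-129 + O)*f = (-129 - 88)*39 = -217*39 = -8463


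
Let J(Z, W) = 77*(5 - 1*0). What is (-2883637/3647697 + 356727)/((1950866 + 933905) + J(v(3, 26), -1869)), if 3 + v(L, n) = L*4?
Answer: 650614562041/5262087442866 ≈ 0.12364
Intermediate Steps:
v(L, n) = -3 + 4*L (v(L, n) = -3 + L*4 = -3 + 4*L)
J(Z, W) = 385 (J(Z, W) = 77*(5 + 0) = 77*5 = 385)
(-2883637/3647697 + 356727)/((1950866 + 933905) + J(v(3, 26), -1869)) = (-2883637/3647697 + 356727)/((1950866 + 933905) + 385) = (-2883637*1/3647697 + 356727)/(2884771 + 385) = (-2883637/3647697 + 356727)/2885156 = (1301229124082/3647697)*(1/2885156) = 650614562041/5262087442866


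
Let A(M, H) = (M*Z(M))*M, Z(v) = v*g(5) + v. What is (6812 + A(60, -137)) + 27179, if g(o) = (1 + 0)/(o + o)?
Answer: 271591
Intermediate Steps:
g(o) = 1/(2*o)
Z(v) = 11*v/10 (Z(v) = v*((½)/5) + v = v*((½)*(⅕)) + v = v*(⅒) + v = v/10 + v = 11*v/10)
A(M, H) = 11*M³/10 (A(M, H) = (M*(11*M/10))*M = (11*M²/10)*M = 11*M³/10)
(6812 + A(60, -137)) + 27179 = (6812 + (11/10)*60³) + 27179 = (6812 + (11/10)*216000) + 27179 = (6812 + 237600) + 27179 = 244412 + 27179 = 271591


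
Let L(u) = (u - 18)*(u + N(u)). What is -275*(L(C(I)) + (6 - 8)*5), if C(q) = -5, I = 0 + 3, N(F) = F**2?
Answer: 129250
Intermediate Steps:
I = 3
L(u) = (-18 + u)*(u + u**2) (L(u) = (u - 18)*(u + u**2) = (-18 + u)*(u + u**2))
-275*(L(C(I)) + (6 - 8)*5) = -275*(-5*(-18 + (-5)**2 - 17*(-5)) + (6 - 8)*5) = -275*(-5*(-18 + 25 + 85) - 2*5) = -275*(-5*92 - 10) = -275*(-460 - 10) = -275*(-470) = 129250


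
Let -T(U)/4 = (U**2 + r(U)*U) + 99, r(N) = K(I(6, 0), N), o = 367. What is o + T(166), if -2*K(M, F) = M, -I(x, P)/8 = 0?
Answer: -110253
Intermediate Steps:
I(x, P) = 0 (I(x, P) = -8*0 = 0)
K(M, F) = -M/2
r(N) = 0 (r(N) = -1/2*0 = 0)
T(U) = -396 - 4*U**2 (T(U) = -4*((U**2 + 0*U) + 99) = -4*((U**2 + 0) + 99) = -4*(U**2 + 99) = -4*(99 + U**2) = -396 - 4*U**2)
o + T(166) = 367 + (-396 - 4*166**2) = 367 + (-396 - 4*27556) = 367 + (-396 - 110224) = 367 - 110620 = -110253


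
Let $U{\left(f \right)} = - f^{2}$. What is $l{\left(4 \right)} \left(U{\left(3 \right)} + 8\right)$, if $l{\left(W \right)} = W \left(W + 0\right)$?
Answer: $-16$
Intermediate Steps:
$l{\left(W \right)} = W^{2}$ ($l{\left(W \right)} = W W = W^{2}$)
$l{\left(4 \right)} \left(U{\left(3 \right)} + 8\right) = 4^{2} \left(- 3^{2} + 8\right) = 16 \left(\left(-1\right) 9 + 8\right) = 16 \left(-9 + 8\right) = 16 \left(-1\right) = -16$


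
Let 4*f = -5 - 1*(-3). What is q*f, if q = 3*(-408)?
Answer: 612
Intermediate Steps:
f = -½ (f = (-5 - 1*(-3))/4 = (-5 + 3)/4 = (¼)*(-2) = -½ ≈ -0.50000)
q = -1224
q*f = -1224*(-½) = 612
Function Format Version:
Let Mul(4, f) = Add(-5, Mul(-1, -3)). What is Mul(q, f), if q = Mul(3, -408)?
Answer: 612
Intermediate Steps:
f = Rational(-1, 2) (f = Mul(Rational(1, 4), Add(-5, Mul(-1, -3))) = Mul(Rational(1, 4), Add(-5, 3)) = Mul(Rational(1, 4), -2) = Rational(-1, 2) ≈ -0.50000)
q = -1224
Mul(q, f) = Mul(-1224, Rational(-1, 2)) = 612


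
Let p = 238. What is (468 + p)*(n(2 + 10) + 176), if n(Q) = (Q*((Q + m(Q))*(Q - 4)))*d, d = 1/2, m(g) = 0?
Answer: 530912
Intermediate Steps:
d = ½ ≈ 0.50000
n(Q) = Q²*(-4 + Q)/2 (n(Q) = (Q*((Q + 0)*(Q - 4)))*(½) = (Q*(Q*(-4 + Q)))*(½) = (Q²*(-4 + Q))*(½) = Q²*(-4 + Q)/2)
(468 + p)*(n(2 + 10) + 176) = (468 + 238)*((2 + 10)²*(-4 + (2 + 10))/2 + 176) = 706*((½)*12²*(-4 + 12) + 176) = 706*((½)*144*8 + 176) = 706*(576 + 176) = 706*752 = 530912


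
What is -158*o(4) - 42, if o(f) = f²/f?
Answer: -674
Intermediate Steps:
o(f) = f
-158*o(4) - 42 = -158*4 - 42 = -632 - 42 = -674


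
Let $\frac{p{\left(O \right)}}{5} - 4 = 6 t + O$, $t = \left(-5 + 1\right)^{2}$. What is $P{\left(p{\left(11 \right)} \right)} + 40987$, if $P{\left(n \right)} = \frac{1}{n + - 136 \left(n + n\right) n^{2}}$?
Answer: $\frac{1905873098350214}{46499453445} \approx 40987.0$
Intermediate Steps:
$t = 16$ ($t = \left(-4\right)^{2} = 16$)
$p{\left(O \right)} = 500 + 5 O$ ($p{\left(O \right)} = 20 + 5 \left(6 \cdot 16 + O\right) = 20 + 5 \left(96 + O\right) = 20 + \left(480 + 5 O\right) = 500 + 5 O$)
$P{\left(n \right)} = \frac{1}{n - 272 n^{3}}$ ($P{\left(n \right)} = \frac{1}{n + - 136 \cdot 2 n n^{2}} = \frac{1}{n + - 272 n n^{2}} = \frac{1}{n - 272 n^{3}}$)
$P{\left(p{\left(11 \right)} \right)} + 40987 = - \frac{1}{- (500 + 5 \cdot 11) + 272 \left(500 + 5 \cdot 11\right)^{3}} + 40987 = - \frac{1}{- (500 + 55) + 272 \left(500 + 55\right)^{3}} + 40987 = - \frac{1}{\left(-1\right) 555 + 272 \cdot 555^{3}} + 40987 = - \frac{1}{-555 + 272 \cdot 170953875} + 40987 = - \frac{1}{-555 + 46499454000} + 40987 = - \frac{1}{46499453445} + 40987 = \frac{1905873098350214}{46499453445}$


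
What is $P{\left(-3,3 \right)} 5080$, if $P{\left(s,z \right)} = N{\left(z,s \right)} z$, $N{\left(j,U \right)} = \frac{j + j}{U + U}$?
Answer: $-15240$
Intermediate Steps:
$N{\left(j,U \right)} = \frac{j}{U}$ ($N{\left(j,U \right)} = \frac{2 j}{2 U} = 2 j \frac{1}{2 U} = \frac{j}{U}$)
$P{\left(s,z \right)} = \frac{z^{2}}{s}$ ($P{\left(s,z \right)} = \frac{z}{s} z = \frac{z^{2}}{s}$)
$P{\left(-3,3 \right)} 5080 = \frac{3^{2}}{-3} \cdot 5080 = \left(- \frac{1}{3}\right) 9 \cdot 5080 = \left(-3\right) 5080 = -15240$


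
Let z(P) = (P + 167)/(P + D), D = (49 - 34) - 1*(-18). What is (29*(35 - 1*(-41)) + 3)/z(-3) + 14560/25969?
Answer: 860897665/2129458 ≈ 404.28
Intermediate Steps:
D = 33 (D = 15 + 18 = 33)
z(P) = (167 + P)/(33 + P) (z(P) = (P + 167)/(P + 33) = (167 + P)/(33 + P))
(29*(35 - 1*(-41)) + 3)/z(-3) + 14560/25969 = (29*(35 - 1*(-41)) + 3)/(((167 - 3)/(33 - 3))) + 14560/25969 = (29*(35 + 41) + 3)/((164/30)) + 14560*(1/25969) = (29*76 + 3)/(((1/30)*164)) + 14560/25969 = (2204 + 3)/(82/15) + 14560/25969 = 2207*(15/82) + 14560/25969 = 33105/82 + 14560/25969 = 860897665/2129458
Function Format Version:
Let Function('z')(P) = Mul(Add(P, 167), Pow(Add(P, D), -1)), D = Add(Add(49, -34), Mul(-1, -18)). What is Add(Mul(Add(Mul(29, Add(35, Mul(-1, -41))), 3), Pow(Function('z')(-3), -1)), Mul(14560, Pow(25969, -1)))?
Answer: Rational(860897665, 2129458) ≈ 404.28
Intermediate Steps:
D = 33 (D = Add(15, 18) = 33)
Function('z')(P) = Mul(Pow(Add(33, P), -1), Add(167, P)) (Function('z')(P) = Mul(Add(P, 167), Pow(Add(P, 33), -1)) = Mul(Add(167, P), Pow(Add(33, P), -1)) = Mul(Pow(Add(33, P), -1), Add(167, P)))
Add(Mul(Add(Mul(29, Add(35, Mul(-1, -41))), 3), Pow(Function('z')(-3), -1)), Mul(14560, Pow(25969, -1))) = Add(Mul(Add(Mul(29, Add(35, Mul(-1, -41))), 3), Pow(Mul(Pow(Add(33, -3), -1), Add(167, -3)), -1)), Mul(14560, Pow(25969, -1))) = Add(Mul(Add(Mul(29, Add(35, 41)), 3), Pow(Mul(Pow(30, -1), 164), -1)), Mul(14560, Rational(1, 25969))) = Add(Mul(Add(Mul(29, 76), 3), Pow(Mul(Rational(1, 30), 164), -1)), Rational(14560, 25969)) = Add(Mul(Add(2204, 3), Pow(Rational(82, 15), -1)), Rational(14560, 25969)) = Add(Mul(2207, Rational(15, 82)), Rational(14560, 25969)) = Add(Rational(33105, 82), Rational(14560, 25969)) = Rational(860897665, 2129458)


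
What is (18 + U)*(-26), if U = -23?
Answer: 130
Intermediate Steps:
(18 + U)*(-26) = (18 - 23)*(-26) = -5*(-26) = 130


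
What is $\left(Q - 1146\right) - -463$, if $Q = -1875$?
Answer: $-2558$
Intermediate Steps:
$\left(Q - 1146\right) - -463 = \left(-1875 - 1146\right) - -463 = -3021 + 463 = -2558$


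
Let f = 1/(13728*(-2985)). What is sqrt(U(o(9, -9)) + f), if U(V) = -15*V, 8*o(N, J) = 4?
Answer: I*sqrt(87458491976570)/3414840 ≈ 2.7386*I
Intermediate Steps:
o(N, J) = 1/2 (o(N, J) = (1/8)*4 = 1/2)
f = -1/40978080 (f = (1/13728)*(-1/2985) = -1/40978080 ≈ -2.4403e-8)
sqrt(U(o(9, -9)) + f) = sqrt(-15*1/2 - 1/40978080) = sqrt(-15/2 - 1/40978080) = sqrt(-307335601/40978080) = I*sqrt(87458491976570)/3414840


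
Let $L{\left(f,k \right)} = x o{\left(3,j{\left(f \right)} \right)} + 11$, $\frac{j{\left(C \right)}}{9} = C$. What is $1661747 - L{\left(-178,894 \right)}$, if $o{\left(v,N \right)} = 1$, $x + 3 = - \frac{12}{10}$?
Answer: $\frac{8308701}{5} \approx 1.6617 \cdot 10^{6}$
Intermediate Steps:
$j{\left(C \right)} = 9 C$
$x = - \frac{21}{5}$ ($x = -3 - \frac{12}{10} = -3 - \frac{6}{5} = - \frac{21}{5} \approx -4.2$)
$L{\left(f,k \right)} = \frac{34}{5}$ ($L{\left(f,k \right)} = \left(- \frac{21}{5}\right) 1 + 11 = - \frac{21}{5} + 11 = \frac{34}{5}$)
$1661747 - L{\left(-178,894 \right)} = 1661747 - \frac{34}{5} = \frac{8308701}{5}$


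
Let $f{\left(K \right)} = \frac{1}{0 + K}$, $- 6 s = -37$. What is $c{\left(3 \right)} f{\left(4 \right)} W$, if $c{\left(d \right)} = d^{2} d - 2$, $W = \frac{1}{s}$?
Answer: $\frac{75}{74} \approx 1.0135$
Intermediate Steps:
$s = \frac{37}{6}$ ($s = \left(- \frac{1}{6}\right) \left(-37\right) = \frac{37}{6} \approx 6.1667$)
$W = \frac{6}{37}$ ($W = \frac{1}{\frac{37}{6}} = \frac{6}{37} \approx 0.16216$)
$c{\left(d \right)} = -2 + d^{3}$ ($c{\left(d \right)} = d^{3} - 2 = -2 + d^{3}$)
$f{\left(K \right)} = \frac{1}{K}$
$c{\left(3 \right)} f{\left(4 \right)} W = \frac{-2 + 3^{3}}{4} \cdot \frac{6}{37} = \left(-2 + 27\right) \frac{1}{4} \cdot \frac{6}{37} = 25 \cdot \frac{1}{4} \cdot \frac{6}{37} = \frac{25}{4} \cdot \frac{6}{37} = \frac{75}{74}$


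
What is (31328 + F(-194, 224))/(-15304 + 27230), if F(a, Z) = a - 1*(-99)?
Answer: 31233/11926 ≈ 2.6189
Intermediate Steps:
F(a, Z) = 99 + a (F(a, Z) = a + 99 = 99 + a)
(31328 + F(-194, 224))/(-15304 + 27230) = (31328 + (99 - 194))/(-15304 + 27230) = (31328 - 95)/11926 = 31233*(1/11926) = 31233/11926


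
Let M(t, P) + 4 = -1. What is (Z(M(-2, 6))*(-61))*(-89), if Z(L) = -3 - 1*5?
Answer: -43432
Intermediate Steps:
M(t, P) = -5 (M(t, P) = -4 - 1 = -5)
Z(L) = -8 (Z(L) = -3 - 5 = -8)
(Z(M(-2, 6))*(-61))*(-89) = -8*(-61)*(-89) = 488*(-89) = -43432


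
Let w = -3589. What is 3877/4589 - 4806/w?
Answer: 35969287/16469921 ≈ 2.1839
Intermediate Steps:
3877/4589 - 4806/w = 3877/4589 - 4806/(-3589) = 3877*(1/4589) - 4806*(-1/3589) = 3877/4589 + 4806/3589 = 35969287/16469921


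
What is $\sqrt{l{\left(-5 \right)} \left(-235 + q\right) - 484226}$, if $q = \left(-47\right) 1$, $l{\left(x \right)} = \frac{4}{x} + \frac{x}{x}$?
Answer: $\frac{2 i \sqrt{3026765}}{5} \approx 695.9 i$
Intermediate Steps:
$l{\left(x \right)} = 1 + \frac{4}{x}$ ($l{\left(x \right)} = \frac{4}{x} + 1 = 1 + \frac{4}{x}$)
$q = -47$
$\sqrt{l{\left(-5 \right)} \left(-235 + q\right) - 484226} = \sqrt{\frac{4 - 5}{-5} \left(-235 - 47\right) - 484226} = \sqrt{\left(- \frac{1}{5}\right) \left(-1\right) \left(-282\right) - 484226} = \sqrt{\frac{1}{5} \left(-282\right) - 484226} = \sqrt{- \frac{282}{5} - 484226} = \sqrt{- \frac{2421412}{5}} = \frac{2 i \sqrt{3026765}}{5}$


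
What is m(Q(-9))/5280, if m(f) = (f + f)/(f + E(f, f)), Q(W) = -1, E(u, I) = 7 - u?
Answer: -1/18480 ≈ -5.4113e-5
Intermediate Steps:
m(f) = 2*f/7 (m(f) = (f + f)/(f + (7 - f)) = (2*f)/7 = (2*f)*(1/7) = 2*f/7)
m(Q(-9))/5280 = ((2/7)*(-1))/5280 = -2/7*1/5280 = -1/18480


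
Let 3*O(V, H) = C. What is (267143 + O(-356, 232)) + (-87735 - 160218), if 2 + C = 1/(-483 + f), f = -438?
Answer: 53020127/2763 ≈ 19189.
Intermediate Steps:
C = -1843/921 (C = -2 + 1/(-483 - 438) = -2 + 1/(-921) = -2 - 1/921 = -1843/921 ≈ -2.0011)
O(V, H) = -1843/2763 (O(V, H) = (1/3)*(-1843/921) = -1843/2763)
(267143 + O(-356, 232)) + (-87735 - 160218) = (267143 - 1843/2763) + (-87735 - 160218) = 738114266/2763 - 247953 = 53020127/2763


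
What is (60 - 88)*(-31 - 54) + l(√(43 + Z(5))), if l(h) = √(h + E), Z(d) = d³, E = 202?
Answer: 2380 + √(202 + 2*√42) ≈ 2394.7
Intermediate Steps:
l(h) = √(202 + h) (l(h) = √(h + 202) = √(202 + h))
(60 - 88)*(-31 - 54) + l(√(43 + Z(5))) = (60 - 88)*(-31 - 54) + √(202 + √(43 + 5³)) = -28*(-85) + √(202 + √(43 + 125)) = 2380 + √(202 + √168) = 2380 + √(202 + 2*√42)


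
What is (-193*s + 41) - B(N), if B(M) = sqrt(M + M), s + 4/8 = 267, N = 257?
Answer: -102787/2 - sqrt(514) ≈ -51416.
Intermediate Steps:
s = 533/2 (s = -1/2 + 267 = 533/2 ≈ 266.50)
B(M) = sqrt(2)*sqrt(M) (B(M) = sqrt(2*M) = sqrt(2)*sqrt(M))
(-193*s + 41) - B(N) = (-193*533/2 + 41) - sqrt(2)*sqrt(257) = (-102869/2 + 41) - sqrt(514) = -102787/2 - sqrt(514)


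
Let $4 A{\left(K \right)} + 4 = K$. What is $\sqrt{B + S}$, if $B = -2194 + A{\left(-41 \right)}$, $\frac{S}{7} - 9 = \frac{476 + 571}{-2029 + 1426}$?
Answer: $\frac{i \sqrt{348160341}}{402} \approx 46.416 i$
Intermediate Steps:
$A{\left(K \right)} = -1 + \frac{K}{4}$
$S = \frac{10220}{201}$ ($S = 63 + 7 \frac{476 + 571}{-2029 + 1426} = 63 + 7 \frac{1047}{-603} = 63 + 7 \cdot 1047 \left(- \frac{1}{603}\right) = 63 + 7 \left(- \frac{349}{201}\right) = 63 - \frac{2443}{201} = \frac{10220}{201} \approx 50.846$)
$B = - \frac{8821}{4}$ ($B = -2194 + \left(-1 + \frac{1}{4} \left(-41\right)\right) = -2194 - \frac{45}{4} = - \frac{8821}{4} \approx -2205.3$)
$\sqrt{B + S} = \sqrt{- \frac{8821}{4} + \frac{10220}{201}} = \sqrt{- \frac{1732141}{804}} = \frac{i \sqrt{348160341}}{402}$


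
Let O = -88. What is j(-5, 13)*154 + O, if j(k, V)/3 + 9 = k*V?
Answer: -34276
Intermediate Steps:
j(k, V) = -27 + 3*V*k (j(k, V) = -27 + 3*(k*V) = -27 + 3*(V*k) = -27 + 3*V*k)
j(-5, 13)*154 + O = (-27 + 3*13*(-5))*154 - 88 = (-27 - 195)*154 - 88 = -222*154 - 88 = -34188 - 88 = -34276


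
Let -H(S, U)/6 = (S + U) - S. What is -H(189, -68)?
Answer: -408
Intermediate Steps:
H(S, U) = -6*U (H(S, U) = -6*((S + U) - S) = -6*U)
-H(189, -68) = -(-6)*(-68) = -1*408 = -408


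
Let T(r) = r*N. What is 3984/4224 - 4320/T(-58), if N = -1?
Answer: -187673/2552 ≈ -73.540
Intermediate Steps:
T(r) = -r (T(r) = r*(-1) = -r)
3984/4224 - 4320/T(-58) = 3984/4224 - 4320/((-1*(-58))) = 3984*(1/4224) - 4320/58 = 83/88 - 4320*1/58 = 83/88 - 2160/29 = -187673/2552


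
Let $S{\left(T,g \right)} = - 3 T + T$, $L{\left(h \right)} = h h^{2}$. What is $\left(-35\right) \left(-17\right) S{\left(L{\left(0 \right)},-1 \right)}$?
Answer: $0$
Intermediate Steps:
$L{\left(h \right)} = h^{3}$
$S{\left(T,g \right)} = - 2 T$
$\left(-35\right) \left(-17\right) S{\left(L{\left(0 \right)},-1 \right)} = \left(-35\right) \left(-17\right) \left(- 2 \cdot 0^{3}\right) = 595 \left(\left(-2\right) 0\right) = 595 \cdot 0 = 0$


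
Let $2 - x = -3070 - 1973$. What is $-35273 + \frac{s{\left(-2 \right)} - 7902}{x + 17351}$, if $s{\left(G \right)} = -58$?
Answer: $- \frac{197495517}{5599} \approx -35273.0$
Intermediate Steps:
$x = 5045$ ($x = 2 - \left(-3070 - 1973\right) = 2 - -5043 = 2 + 5043 = 5045$)
$-35273 + \frac{s{\left(-2 \right)} - 7902}{x + 17351} = -35273 + \frac{-58 - 7902}{5045 + 17351} = -35273 - \frac{7960}{22396} = -35273 - \frac{1990}{5599} = - \frac{197495517}{5599}$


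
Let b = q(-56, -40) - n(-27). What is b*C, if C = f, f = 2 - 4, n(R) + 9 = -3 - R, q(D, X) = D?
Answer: 142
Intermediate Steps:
n(R) = -12 - R (n(R) = -9 + (-3 - R) = -12 - R)
f = -2
C = -2
b = -71 (b = -56 - (-12 - 1*(-27)) = -56 - (-12 + 27) = -56 - 1*15 = -56 - 15 = -71)
b*C = -71*(-2) = 142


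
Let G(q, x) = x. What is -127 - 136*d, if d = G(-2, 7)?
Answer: -1079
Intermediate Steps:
d = 7
-127 - 136*d = -127 - 136*7 = -127 - 952 = -1079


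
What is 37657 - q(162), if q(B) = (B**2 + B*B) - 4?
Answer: -14827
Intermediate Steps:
q(B) = -4 + 2*B**2 (q(B) = (B**2 + B**2) - 4 = 2*B**2 - 4 = -4 + 2*B**2)
37657 - q(162) = 37657 - (-4 + 2*162**2) = 37657 - (-4 + 2*26244) = 37657 - (-4 + 52488) = 37657 - 1*52484 = 37657 - 52484 = -14827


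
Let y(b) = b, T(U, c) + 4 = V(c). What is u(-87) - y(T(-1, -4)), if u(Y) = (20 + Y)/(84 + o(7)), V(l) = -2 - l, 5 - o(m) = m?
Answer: 97/82 ≈ 1.1829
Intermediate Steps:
o(m) = 5 - m
T(U, c) = -6 - c (T(U, c) = -4 + (-2 - c) = -6 - c)
u(Y) = 10/41 + Y/82 (u(Y) = (20 + Y)/(84 + (5 - 1*7)) = (20 + Y)/(84 + (5 - 7)) = (20 + Y)/(84 - 2) = (20 + Y)/82 = (20 + Y)*(1/82) = 10/41 + Y/82)
u(-87) - y(T(-1, -4)) = (10/41 + (1/82)*(-87)) - (-6 - 1*(-4)) = (10/41 - 87/82) - (-6 + 4) = -67/82 - 1*(-2) = -67/82 + 2 = 97/82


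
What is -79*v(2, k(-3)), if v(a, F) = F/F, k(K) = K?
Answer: -79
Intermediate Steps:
v(a, F) = 1
-79*v(2, k(-3)) = -79*1 = -79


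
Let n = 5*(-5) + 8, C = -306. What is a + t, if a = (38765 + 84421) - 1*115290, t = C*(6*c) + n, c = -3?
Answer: 13387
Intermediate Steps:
n = -17 (n = -25 + 8 = -17)
t = 5491 (t = -1836*(-3) - 17 = -306*(-18) - 17 = 5508 - 17 = 5491)
a = 7896 (a = 123186 - 115290 = 7896)
a + t = 7896 + 5491 = 13387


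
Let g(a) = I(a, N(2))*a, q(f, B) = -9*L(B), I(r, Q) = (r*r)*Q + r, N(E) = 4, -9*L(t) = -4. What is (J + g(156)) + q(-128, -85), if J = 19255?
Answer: 15229251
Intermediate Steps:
L(t) = 4/9 (L(t) = -⅑*(-4) = 4/9)
I(r, Q) = r + Q*r² (I(r, Q) = r²*Q + r = Q*r² + r = r + Q*r²)
q(f, B) = -4 (q(f, B) = -9*4/9 = -4)
g(a) = a²*(1 + 4*a) (g(a) = (a*(1 + 4*a))*a = a²*(1 + 4*a))
(J + g(156)) + q(-128, -85) = (19255 + 156²*(1 + 4*156)) - 4 = (19255 + 24336*(1 + 624)) - 4 = (19255 + 24336*625) - 4 = (19255 + 15210000) - 4 = 15229255 - 4 = 15229251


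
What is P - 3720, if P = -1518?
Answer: -5238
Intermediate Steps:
P - 3720 = -1518 - 3720 = -5238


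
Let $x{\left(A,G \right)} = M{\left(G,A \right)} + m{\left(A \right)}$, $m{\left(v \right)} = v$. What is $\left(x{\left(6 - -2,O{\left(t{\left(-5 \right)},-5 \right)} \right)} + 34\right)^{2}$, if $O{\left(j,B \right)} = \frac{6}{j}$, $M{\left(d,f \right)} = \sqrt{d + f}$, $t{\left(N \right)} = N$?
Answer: $\frac{\left(210 + \sqrt{170}\right)^{2}}{25} \approx 1989.8$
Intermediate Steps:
$x{\left(A,G \right)} = A + \sqrt{A + G}$ ($x{\left(A,G \right)} = \sqrt{G + A} + A = \sqrt{A + G} + A = A + \sqrt{A + G}$)
$\left(x{\left(6 - -2,O{\left(t{\left(-5 \right)},-5 \right)} \right)} + 34\right)^{2} = \left(\left(\left(6 - -2\right) + \sqrt{\left(6 - -2\right) + \frac{6}{-5}}\right) + 34\right)^{2} = \left(\left(\left(6 + 2\right) + \sqrt{\left(6 + 2\right) + 6 \left(- \frac{1}{5}\right)}\right) + 34\right)^{2} = \left(\left(8 + \sqrt{8 - \frac{6}{5}}\right) + 34\right)^{2} = \left(\left(8 + \sqrt{\frac{34}{5}}\right) + 34\right)^{2} = \left(\left(8 + \frac{\sqrt{170}}{5}\right) + 34\right)^{2} = \left(42 + \frac{\sqrt{170}}{5}\right)^{2}$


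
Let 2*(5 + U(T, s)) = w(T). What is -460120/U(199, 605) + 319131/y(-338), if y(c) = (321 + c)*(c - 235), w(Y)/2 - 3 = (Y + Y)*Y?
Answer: 173276219/6429060 ≈ 26.952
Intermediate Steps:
w(Y) = 6 + 4*Y**2 (w(Y) = 6 + 2*((Y + Y)*Y) = 6 + 2*((2*Y)*Y) = 6 + 2*(2*Y**2) = 6 + 4*Y**2)
U(T, s) = -2 + 2*T**2 (U(T, s) = -5 + (6 + 4*T**2)/2 = -5 + (3 + 2*T**2) = -2 + 2*T**2)
y(c) = (-235 + c)*(321 + c) (y(c) = (321 + c)*(-235 + c) = (-235 + c)*(321 + c))
-460120/U(199, 605) + 319131/y(-338) = -460120/(-2 + 2*199**2) + 319131/(-75435 + (-338)**2 + 86*(-338)) = -460120/(-2 + 2*39601) + 319131/(-75435 + 114244 - 29068) = -460120/(-2 + 79202) + 319131/9741 = -460120/79200 + 319131*(1/9741) = -460120*1/79200 + 106377/3247 = -11503/1980 + 106377/3247 = 173276219/6429060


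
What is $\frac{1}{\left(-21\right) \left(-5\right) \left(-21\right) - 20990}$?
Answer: $- \frac{1}{23195} \approx -4.3113 \cdot 10^{-5}$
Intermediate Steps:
$\frac{1}{\left(-21\right) \left(-5\right) \left(-21\right) - 20990} = \frac{1}{105 \left(-21\right) - 20990} = \frac{1}{-2205 - 20990} = \frac{1}{-23195} = - \frac{1}{23195}$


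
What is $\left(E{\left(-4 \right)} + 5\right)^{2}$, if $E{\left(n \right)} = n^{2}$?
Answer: $441$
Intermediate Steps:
$\left(E{\left(-4 \right)} + 5\right)^{2} = \left(\left(-4\right)^{2} + 5\right)^{2} = \left(16 + 5\right)^{2} = 21^{2} = 441$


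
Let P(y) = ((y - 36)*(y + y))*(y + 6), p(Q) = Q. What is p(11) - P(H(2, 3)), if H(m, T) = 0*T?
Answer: 11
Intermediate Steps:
H(m, T) = 0
P(y) = 2*y*(-36 + y)*(6 + y) (P(y) = ((-36 + y)*(2*y))*(6 + y) = (2*y*(-36 + y))*(6 + y) = 2*y*(-36 + y)*(6 + y))
p(11) - P(H(2, 3)) = 11 - 2*0*(-216 + 0² - 30*0) = 11 - 2*0*(-216 + 0 + 0) = 11 - 2*0*(-216) = 11 - 1*0 = 11 + 0 = 11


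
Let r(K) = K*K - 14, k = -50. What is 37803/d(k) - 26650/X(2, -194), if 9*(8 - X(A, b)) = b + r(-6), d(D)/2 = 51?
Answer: -635032/1037 ≈ -612.37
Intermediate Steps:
d(D) = 102 (d(D) = 2*51 = 102)
r(K) = -14 + K² (r(K) = K² - 14 = -14 + K²)
X(A, b) = 50/9 - b/9 (X(A, b) = 8 - (b + (-14 + (-6)²))/9 = 8 - (b + (-14 + 36))/9 = 8 - (b + 22)/9 = 8 - (22 + b)/9 = 8 + (-22/9 - b/9) = 50/9 - b/9)
37803/d(k) - 26650/X(2, -194) = 37803/102 - 26650/(50/9 - ⅑*(-194)) = 37803*(1/102) - 26650/(50/9 + 194/9) = 12601/34 - 26650/244/9 = 12601/34 - 26650*9/244 = 12601/34 - 119925/122 = -635032/1037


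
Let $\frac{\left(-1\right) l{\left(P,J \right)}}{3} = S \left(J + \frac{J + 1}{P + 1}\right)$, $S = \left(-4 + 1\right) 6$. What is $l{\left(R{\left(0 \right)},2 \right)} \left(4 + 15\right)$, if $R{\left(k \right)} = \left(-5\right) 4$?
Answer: $1890$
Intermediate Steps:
$R{\left(k \right)} = -20$
$S = -18$ ($S = \left(-3\right) 6 = -18$)
$l{\left(P,J \right)} = 54 J + \frac{54 \left(1 + J\right)}{1 + P}$ ($l{\left(P,J \right)} = - 3 \left(- 18 \left(J + \frac{J + 1}{P + 1}\right)\right) = - 3 \left(- 18 \left(J + \frac{1 + J}{1 + P}\right)\right) = - 3 \left(- 18 J - \frac{18 \left(1 + J\right)}{1 + P}\right) = 54 J + \frac{54 \left(1 + J\right)}{1 + P}$)
$l{\left(R{\left(0 \right)},2 \right)} \left(4 + 15\right) = \frac{54 \left(1 + 2 \cdot 2 + 2 \left(-20\right)\right)}{1 - 20} \left(4 + 15\right) = \frac{54 \left(1 + 4 - 40\right)}{-19} \cdot 19 = 54 \left(- \frac{1}{19}\right) \left(-35\right) 19 = \frac{1890}{19} \cdot 19 = 1890$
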